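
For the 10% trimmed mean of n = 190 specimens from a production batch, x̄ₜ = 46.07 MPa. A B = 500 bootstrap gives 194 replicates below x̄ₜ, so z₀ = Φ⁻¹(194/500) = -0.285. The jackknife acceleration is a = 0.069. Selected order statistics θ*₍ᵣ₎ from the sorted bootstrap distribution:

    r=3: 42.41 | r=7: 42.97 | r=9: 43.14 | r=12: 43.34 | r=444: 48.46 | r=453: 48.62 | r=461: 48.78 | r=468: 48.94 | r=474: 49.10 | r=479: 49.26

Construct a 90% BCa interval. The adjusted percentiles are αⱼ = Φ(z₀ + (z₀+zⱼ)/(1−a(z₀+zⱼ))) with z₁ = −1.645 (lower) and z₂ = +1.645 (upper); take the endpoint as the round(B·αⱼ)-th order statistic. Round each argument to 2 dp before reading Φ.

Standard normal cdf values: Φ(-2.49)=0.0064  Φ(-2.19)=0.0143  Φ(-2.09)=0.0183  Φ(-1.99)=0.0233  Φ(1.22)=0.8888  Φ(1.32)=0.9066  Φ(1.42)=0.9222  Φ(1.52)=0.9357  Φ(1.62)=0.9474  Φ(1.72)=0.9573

(43.34, 48.46)

Lower: z₀ + z₁ = -0.285 + (-1.645) = -1.930; 1 − a(z₀+z₁) = 1 − (0.069)(-1.930) = 1.1332; argument = -0.285 + (-1.930)/1.1332 = -1.9882 → -1.99.
α₁ = Φ(-1.99) = 0.0233; rank = round(500 × 0.0233) = 12; θ*₍12₎ = 43.34.
Upper: z₀ + z₂ = 1.360; 1 − a(z₀+z₂) = 0.9062; argument = 1.2158 → 1.22; α₂ = 0.8888; rank = 444; θ*₍444₎ = 48.46.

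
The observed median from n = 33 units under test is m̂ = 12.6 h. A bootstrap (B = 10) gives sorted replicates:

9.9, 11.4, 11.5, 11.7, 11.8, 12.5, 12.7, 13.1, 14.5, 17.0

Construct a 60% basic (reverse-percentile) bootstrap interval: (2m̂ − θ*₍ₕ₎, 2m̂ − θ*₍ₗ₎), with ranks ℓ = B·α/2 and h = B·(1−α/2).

(12.1, 13.8)

Percentile endpoints at ranks 2 and 8: θ*₍2₎ = 11.4, θ*₍8₎ = 13.1.
Basic interval reflects these around m̂:
  lower = 2 × 12.6 − 13.1 = 12.1
  upper = 2 × 12.6 − 11.4 = 13.8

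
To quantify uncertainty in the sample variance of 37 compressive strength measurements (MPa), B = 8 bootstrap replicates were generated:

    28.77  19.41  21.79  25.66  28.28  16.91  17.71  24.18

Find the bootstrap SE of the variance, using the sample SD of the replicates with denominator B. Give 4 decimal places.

SE* = 4.3136

Bootstrap SE is the standard deviation of the 8 replicate variances.
Mean of replicates: (28.77 + 19.41 + 21.79 + 25.66 + 28.28 + 16.91 + 17.71 + 24.18) / 8 = 182.71000 / 8 = 22.83875
Sum of squared deviations: (+5.93125)² + (−3.42875)² + (−1.04875)² + (+2.82125)² + (+5.44125)² + (−5.92875)² + (−5.12875)² + (+1.34125)² = 148.85569
Variance = 148.85569 / 8 = 18.60696
SE* = √18.60696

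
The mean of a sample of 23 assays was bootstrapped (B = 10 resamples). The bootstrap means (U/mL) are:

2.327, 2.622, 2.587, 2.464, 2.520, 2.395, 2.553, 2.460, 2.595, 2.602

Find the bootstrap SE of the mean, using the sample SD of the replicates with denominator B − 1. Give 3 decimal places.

Bootstrap SE is the standard deviation of the 10 replicate means.
Mean of replicates: (2.327 + 2.622 + 2.587 + 2.464 + 2.520 + 2.395 + 2.553 + 2.460 + 2.595 + 2.602) / 10 = 25.12500 / 10 = 2.51250
Sum of squared deviations: (−0.18550)² + (+0.10950)² + (+0.07450)² + (−0.04850)² + (+0.00750)² + (−0.11750)² + (+0.04050)² + (−0.05250)² + (+0.08250)² + (+0.08950)² = 0.08738
Variance = 0.08738 / 9 = 0.00971
SE* = √0.00971

SE* = 0.099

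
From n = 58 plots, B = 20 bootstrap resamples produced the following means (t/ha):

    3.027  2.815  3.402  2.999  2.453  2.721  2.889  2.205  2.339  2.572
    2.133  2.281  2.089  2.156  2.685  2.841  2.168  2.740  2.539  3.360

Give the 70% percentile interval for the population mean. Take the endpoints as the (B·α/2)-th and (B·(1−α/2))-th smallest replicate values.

Sorted replicates: 2.089, 2.133, 2.156, 2.168, 2.205, 2.281, 2.339, 2.453, 2.539, 2.572, 2.685, 2.721, 2.740, 2.815, 2.841, 2.889, 2.999, 3.027, 3.360, 3.402
α = 0.30; lower rank = 20 × 0.150 = 3; upper rank = 20 × 0.850 = 17.
The 3rd smallest replicate is 2.156; the 17th is 2.999.

(2.156, 2.999)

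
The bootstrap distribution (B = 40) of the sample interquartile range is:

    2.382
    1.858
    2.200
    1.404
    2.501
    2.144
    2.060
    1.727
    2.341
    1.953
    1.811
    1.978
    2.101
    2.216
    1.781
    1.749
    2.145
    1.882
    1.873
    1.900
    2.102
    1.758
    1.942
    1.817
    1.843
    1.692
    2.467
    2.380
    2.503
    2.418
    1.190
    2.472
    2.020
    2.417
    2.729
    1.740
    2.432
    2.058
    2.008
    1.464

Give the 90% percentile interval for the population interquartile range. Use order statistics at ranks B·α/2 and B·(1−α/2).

(1.404, 2.501)

Sorted replicates: 1.190, 1.404, 1.464, 1.692, 1.727, 1.740, 1.749, 1.758, 1.781, 1.811, 1.817, 1.843, 1.858, 1.873, 1.882, 1.900, 1.942, 1.953, 1.978, 2.008, 2.020, 2.058, 2.060, 2.101, 2.102, 2.144, 2.145, 2.200, 2.216, 2.341, 2.380, 2.382, 2.417, 2.418, 2.432, 2.467, 2.472, 2.501, 2.503, 2.729
α = 0.10; lower rank = 40 × 0.050 = 2; upper rank = 40 × 0.950 = 38.
The 2nd smallest replicate is 1.404; the 38th is 2.501.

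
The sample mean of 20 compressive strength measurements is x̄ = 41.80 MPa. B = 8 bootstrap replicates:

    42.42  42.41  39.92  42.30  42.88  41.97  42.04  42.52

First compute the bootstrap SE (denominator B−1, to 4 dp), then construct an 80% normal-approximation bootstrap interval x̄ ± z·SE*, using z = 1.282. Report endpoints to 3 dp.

(40.635, 42.965)

Mean of replicates = 42.0575; sum of squared deviations = 5.7817; SE* = √(5.7817/7) = 0.9088
Margin = 1.282 × 0.9088 = 1.1651
Interval: 41.80 ± 1.1651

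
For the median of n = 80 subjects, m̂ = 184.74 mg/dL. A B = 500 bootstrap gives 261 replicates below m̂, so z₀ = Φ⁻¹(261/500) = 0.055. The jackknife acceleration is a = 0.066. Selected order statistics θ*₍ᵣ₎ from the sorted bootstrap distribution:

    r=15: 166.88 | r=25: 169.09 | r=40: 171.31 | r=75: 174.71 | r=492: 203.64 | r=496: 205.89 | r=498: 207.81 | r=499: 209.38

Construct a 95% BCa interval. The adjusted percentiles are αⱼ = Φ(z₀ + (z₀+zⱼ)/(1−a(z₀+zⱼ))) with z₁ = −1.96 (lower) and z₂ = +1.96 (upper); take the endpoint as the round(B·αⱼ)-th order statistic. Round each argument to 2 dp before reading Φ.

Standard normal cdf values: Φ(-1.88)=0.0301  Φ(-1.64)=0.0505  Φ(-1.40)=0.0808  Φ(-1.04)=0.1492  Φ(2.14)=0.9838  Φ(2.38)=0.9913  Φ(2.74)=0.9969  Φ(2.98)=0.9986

(169.09, 205.89)

Lower: z₀ + z₁ = 0.055 + (-1.960) = -1.905; 1 − a(z₀+z₁) = 1 − (0.066)(-1.905) = 1.1257; argument = 0.055 + (-1.905)/1.1257 = -1.6372 → -1.64.
α₁ = Φ(-1.64) = 0.0505; rank = round(500 × 0.0505) = 25; θ*₍25₎ = 169.09.
Upper: z₀ + z₂ = 2.015; 1 − a(z₀+z₂) = 0.8670; argument = 2.3791 → 2.38; α₂ = 0.9913; rank = 496; θ*₍496₎ = 205.89.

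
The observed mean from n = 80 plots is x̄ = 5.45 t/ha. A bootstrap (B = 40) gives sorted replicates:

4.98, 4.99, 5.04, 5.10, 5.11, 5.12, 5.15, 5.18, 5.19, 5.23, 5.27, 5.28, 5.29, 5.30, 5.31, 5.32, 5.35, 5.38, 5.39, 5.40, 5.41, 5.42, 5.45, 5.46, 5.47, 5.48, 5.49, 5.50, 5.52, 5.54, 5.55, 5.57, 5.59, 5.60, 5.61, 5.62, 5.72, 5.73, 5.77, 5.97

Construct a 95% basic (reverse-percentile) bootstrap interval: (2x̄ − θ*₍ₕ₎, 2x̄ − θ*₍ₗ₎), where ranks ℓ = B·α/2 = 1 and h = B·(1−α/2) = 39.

(5.13, 5.92)

Percentile endpoints at ranks 1 and 39: θ*₍1₎ = 4.98, θ*₍39₎ = 5.77.
Basic interval reflects these around x̄:
  lower = 2 × 5.45 − 5.77 = 5.13
  upper = 2 × 5.45 − 4.98 = 5.92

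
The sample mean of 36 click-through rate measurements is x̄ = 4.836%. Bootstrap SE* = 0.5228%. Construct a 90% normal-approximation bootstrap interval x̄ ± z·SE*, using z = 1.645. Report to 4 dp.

(3.9760, 5.6960)

Margin = 1.645 × 0.5228 = 0.86001
Interval: 4.836 ± 0.86001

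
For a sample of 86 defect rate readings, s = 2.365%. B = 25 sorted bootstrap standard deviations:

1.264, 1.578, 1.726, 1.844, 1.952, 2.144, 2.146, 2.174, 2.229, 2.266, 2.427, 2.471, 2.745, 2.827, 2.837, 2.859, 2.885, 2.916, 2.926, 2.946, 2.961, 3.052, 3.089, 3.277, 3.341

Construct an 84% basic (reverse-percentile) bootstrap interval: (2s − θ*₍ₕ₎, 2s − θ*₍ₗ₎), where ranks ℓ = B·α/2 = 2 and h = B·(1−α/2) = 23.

(1.641, 3.152)

Percentile endpoints at ranks 2 and 23: θ*₍2₎ = 1.578, θ*₍23₎ = 3.089.
Basic interval reflects these around s:
  lower = 2 × 2.365 − 3.089 = 1.641
  upper = 2 × 2.365 − 1.578 = 3.152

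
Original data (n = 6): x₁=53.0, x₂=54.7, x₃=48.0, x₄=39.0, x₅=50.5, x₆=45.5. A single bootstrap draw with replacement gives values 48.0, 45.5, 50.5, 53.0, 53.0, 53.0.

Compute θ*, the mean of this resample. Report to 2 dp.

θ* = 50.50

Mean = (48.0 + 45.5 + 50.5 + 53.0 + 53.0 + 53.0) / 6 = 303.00 / 6 = 50.50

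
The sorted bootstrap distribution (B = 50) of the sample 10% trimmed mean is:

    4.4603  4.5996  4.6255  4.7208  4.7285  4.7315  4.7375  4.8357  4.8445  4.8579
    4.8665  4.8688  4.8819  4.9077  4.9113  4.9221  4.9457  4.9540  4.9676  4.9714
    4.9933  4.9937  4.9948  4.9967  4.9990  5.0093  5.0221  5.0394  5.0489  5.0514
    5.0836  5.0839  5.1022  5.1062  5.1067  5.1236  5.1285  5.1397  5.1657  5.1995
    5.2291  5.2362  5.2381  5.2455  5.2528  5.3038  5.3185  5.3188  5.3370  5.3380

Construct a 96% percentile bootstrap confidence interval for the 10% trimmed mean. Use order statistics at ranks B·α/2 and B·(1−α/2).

(4.4603, 5.3370)

α = 0.04; lower rank = 50 × 0.020 = 1; upper rank = 50 × 0.980 = 49.
The 1st smallest replicate is 4.4603; the 49th is 5.3370.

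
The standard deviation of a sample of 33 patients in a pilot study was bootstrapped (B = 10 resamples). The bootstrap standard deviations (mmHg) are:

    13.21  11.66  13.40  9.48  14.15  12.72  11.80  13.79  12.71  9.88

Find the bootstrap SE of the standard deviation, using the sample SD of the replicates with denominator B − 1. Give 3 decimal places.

SE* = 1.581

Bootstrap SE is the standard deviation of the 10 replicate standard deviations.
Mean of replicates: (13.21 + 11.66 + 13.40 + 9.48 + 14.15 + 12.72 + 11.80 + 13.79 + 12.71 + 9.88) / 10 = 122.8000 / 10 = 12.2800
Sum of squared deviations: (+0.9300)² + (−0.6200)² + (+1.1200)² + (−2.8000)² + (+1.8700)² + (+0.4400)² + (−0.4800)² + (+1.5100)² + (+0.4300)² + (−2.4000)² = 22.4896
Variance = 22.4896 / 9 = 2.4988
SE* = √2.4988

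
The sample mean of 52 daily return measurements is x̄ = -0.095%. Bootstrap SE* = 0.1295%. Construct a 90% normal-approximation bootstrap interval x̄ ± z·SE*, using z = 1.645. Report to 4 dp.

Margin = 1.645 × 0.1295 = 0.21303
Interval: -0.095 ± 0.21303

(-0.3080, 0.1180)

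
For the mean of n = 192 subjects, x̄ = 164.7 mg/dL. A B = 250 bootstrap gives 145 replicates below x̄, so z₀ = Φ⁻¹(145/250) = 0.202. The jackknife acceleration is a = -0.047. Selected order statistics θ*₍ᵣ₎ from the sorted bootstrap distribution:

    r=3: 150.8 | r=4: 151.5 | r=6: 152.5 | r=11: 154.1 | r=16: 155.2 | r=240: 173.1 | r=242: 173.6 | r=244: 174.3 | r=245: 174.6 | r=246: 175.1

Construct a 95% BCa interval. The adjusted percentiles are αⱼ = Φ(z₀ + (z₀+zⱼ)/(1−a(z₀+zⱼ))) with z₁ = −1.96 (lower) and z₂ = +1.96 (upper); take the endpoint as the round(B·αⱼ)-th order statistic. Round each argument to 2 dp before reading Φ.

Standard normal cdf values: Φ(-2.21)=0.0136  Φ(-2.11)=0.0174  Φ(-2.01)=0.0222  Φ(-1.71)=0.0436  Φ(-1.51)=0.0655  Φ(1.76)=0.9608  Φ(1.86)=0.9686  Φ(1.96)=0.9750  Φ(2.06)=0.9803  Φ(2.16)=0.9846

Lower: z₀ + z₁ = 0.202 + (-1.960) = -1.758; 1 − a(z₀+z₁) = 1 − (-0.047)(-1.758) = 0.9174; argument = 0.202 + (-1.758)/0.9174 = -1.7143 → -1.71.
α₁ = Φ(-1.71) = 0.0436; rank = round(250 × 0.0436) = 11; θ*₍11₎ = 154.1.
Upper: z₀ + z₂ = 2.162; 1 − a(z₀+z₂) = 1.1016; argument = 2.1646 → 2.16; α₂ = 0.9846; rank = 246; θ*₍246₎ = 175.1.

(154.1, 175.1)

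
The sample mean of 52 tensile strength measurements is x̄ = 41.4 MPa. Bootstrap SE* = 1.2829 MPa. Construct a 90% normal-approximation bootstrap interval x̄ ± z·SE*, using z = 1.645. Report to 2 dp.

(39.29, 43.51)

Margin = 1.645 × 1.2829 = 2.110
Interval: 41.4 ± 2.110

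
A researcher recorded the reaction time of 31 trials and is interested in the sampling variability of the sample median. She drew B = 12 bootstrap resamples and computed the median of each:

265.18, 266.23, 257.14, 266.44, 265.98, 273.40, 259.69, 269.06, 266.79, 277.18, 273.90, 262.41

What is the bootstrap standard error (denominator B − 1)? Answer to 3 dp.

SE* = 5.827

Bootstrap SE is the standard deviation of the 12 replicate medians.
Mean of replicates: (265.18 + 266.23 + 257.14 + 266.44 + 265.98 + 273.40 + 259.69 + 269.06 + 266.79 + 277.18 + 273.90 + 262.41) / 12 = 3203.4000 / 12 = 266.9500
Sum of squared deviations: (−1.7700)² + (−0.7200)² + (−9.8100)² + (−0.5100)² + (−0.9700)² + (+6.4500)² + (−7.2600)² + (+2.1100)² + (−0.1600)² + (+10.2300)² + (+6.9500)² + (−4.5400)² = 373.4432
Variance = 373.4432 / 11 = 33.9494
SE* = √33.9494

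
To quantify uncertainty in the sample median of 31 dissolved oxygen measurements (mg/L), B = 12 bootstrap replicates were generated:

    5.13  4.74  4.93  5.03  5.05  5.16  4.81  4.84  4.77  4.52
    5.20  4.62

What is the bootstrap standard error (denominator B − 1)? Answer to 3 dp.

Bootstrap SE is the standard deviation of the 12 replicate medians.
Mean of replicates: (5.13 + 4.74 + 4.93 + 5.03 + 5.05 + 5.16 + 4.81 + 4.84 + 4.77 + 4.52 + 5.20 + 4.62) / 12 = 58.8000 / 12 = 4.9000
Sum of squared deviations: (+0.2300)² + (−0.1600)² + (+0.0300)² + (+0.1300)² + (+0.1500)² + (+0.2600)² + (−0.0900)² + (−0.0600)² + (−0.1300)² + (−0.3800)² + (+0.3000)² + (−0.2800)² = 0.5278
Variance = 0.5278 / 11 = 0.0480
SE* = √0.0480

SE* = 0.219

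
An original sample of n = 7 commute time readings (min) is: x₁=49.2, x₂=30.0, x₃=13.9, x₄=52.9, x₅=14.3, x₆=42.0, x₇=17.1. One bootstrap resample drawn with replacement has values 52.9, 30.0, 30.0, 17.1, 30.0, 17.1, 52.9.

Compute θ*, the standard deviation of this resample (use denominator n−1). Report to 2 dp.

Mean = 32.8571; sum of squared deviations = 1324.4971
s² = 1324.4971 / 6 = 220.7495
s = √220.7495 = 14.86

θ* = 14.86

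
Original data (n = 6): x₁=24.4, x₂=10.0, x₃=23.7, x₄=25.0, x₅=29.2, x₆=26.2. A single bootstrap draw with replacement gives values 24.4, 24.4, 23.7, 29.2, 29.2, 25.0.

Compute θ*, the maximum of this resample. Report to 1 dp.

θ* = 29.2

Maximum = 29.2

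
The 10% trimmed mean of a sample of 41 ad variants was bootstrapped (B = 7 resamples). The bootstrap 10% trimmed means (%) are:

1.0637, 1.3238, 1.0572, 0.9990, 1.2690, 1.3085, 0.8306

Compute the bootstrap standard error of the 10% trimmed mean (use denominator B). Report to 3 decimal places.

Bootstrap SE is the standard deviation of the 7 replicate 10% trimmed means.
Mean of replicates: (1.0637 + 1.3238 + 1.0572 + 0.9990 + 1.2690 + 1.3085 + 0.8306) / 7 = 7.85180 / 7 = 1.12169
Sum of squared deviations: (−0.05799)² + (+0.20211)² + (−0.06449)² + (−0.12269)² + (+0.14731)² + (+0.18681)² + (−0.29109)² = 0.20475
Variance = 0.20475 / 7 = 0.02925
SE* = √0.02925

SE* = 0.171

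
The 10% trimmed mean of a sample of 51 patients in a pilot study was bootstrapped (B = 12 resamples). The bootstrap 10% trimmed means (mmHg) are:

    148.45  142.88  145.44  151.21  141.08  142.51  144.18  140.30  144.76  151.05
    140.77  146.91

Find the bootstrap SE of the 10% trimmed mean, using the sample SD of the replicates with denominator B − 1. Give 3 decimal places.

SE* = 3.786

Bootstrap SE is the standard deviation of the 12 replicate 10% trimmed means.
Mean of replicates: (148.45 + 142.88 + 145.44 + 151.21 + 141.08 + 142.51 + 144.18 + 140.30 + 144.76 + 151.05 + 140.77 + 146.91) / 12 = 1739.5400 / 12 = 144.9617
Sum of squared deviations: (+3.4883)² + (−2.0817)² + (+0.4783)² + (+6.2483)² + (−3.8817)² + (−2.4517)² + (−0.7817)² + (−4.6617)² + (−0.2017)² + (+6.0883)² + (−4.1917)² + (+1.9483)² = 157.6670
Variance = 157.6670 / 11 = 14.3334
SE* = √14.3334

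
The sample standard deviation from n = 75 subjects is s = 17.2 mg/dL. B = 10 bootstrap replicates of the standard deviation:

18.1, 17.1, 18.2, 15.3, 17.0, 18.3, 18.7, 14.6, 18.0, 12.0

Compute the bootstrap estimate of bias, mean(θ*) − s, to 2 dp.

mean(θ*) = (18.1 + 17.1 + 18.2 + 15.3 + 17.0 + 18.3 + 18.7 + 14.6 + 18.0 + 12.0) / 10 = 16.730
bias = 16.730 − 17.2

bias = −0.47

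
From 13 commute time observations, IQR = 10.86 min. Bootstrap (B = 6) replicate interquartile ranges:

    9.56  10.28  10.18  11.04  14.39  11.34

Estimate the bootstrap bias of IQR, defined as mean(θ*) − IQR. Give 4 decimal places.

bias = +0.2717

mean(θ*) = (9.56 + 10.28 + 10.18 + 11.04 + 14.39 + 11.34) / 6 = 11.13167
bias = 11.13167 − 10.86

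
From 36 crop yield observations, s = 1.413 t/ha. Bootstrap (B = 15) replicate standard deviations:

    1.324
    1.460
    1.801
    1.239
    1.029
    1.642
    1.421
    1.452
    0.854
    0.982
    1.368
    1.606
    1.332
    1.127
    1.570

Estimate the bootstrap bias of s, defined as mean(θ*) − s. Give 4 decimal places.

bias = −0.0659

mean(θ*) = (1.324 + 1.460 + 1.801 + 1.239 + 1.029 + 1.642 + 1.421 + 1.452 + 0.854 + 0.982 + 1.368 + 1.606 + 1.332 + 1.127 + 1.570) / 15 = 1.34713
bias = 1.34713 − 1.413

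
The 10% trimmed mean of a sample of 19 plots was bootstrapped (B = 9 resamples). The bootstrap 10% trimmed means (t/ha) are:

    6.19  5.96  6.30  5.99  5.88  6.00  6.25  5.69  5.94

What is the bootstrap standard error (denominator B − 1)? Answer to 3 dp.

Bootstrap SE is the standard deviation of the 9 replicate 10% trimmed means.
Mean of replicates: (6.19 + 5.96 + 6.30 + 5.99 + 5.88 + 6.00 + 6.25 + 5.69 + 5.94) / 9 = 54.2000 / 9 = 6.0222
Sum of squared deviations: (+0.1678)² + (−0.0622)² + (+0.2778)² + (−0.0322)² + (−0.1422)² + (−0.0222)² + (+0.2278)² + (−0.3322)² + (−0.0822)² = 0.3000
Variance = 0.3000 / 8 = 0.0375
SE* = √0.0375

SE* = 0.194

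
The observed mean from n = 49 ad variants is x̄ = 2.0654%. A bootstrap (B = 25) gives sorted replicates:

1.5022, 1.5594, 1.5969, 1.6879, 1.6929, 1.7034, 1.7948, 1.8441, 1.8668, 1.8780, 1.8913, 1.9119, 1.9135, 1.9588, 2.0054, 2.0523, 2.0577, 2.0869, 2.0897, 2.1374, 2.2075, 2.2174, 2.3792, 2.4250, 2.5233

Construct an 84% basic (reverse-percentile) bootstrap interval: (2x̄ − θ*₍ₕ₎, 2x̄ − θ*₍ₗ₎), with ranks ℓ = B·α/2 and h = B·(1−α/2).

Percentile endpoints at ranks 2 and 23: θ*₍2₎ = 1.5594, θ*₍23₎ = 2.3792.
Basic interval reflects these around x̄:
  lower = 2 × 2.0654 − 2.3792 = 1.7516
  upper = 2 × 2.0654 − 1.5594 = 2.5714

(1.7516, 2.5714)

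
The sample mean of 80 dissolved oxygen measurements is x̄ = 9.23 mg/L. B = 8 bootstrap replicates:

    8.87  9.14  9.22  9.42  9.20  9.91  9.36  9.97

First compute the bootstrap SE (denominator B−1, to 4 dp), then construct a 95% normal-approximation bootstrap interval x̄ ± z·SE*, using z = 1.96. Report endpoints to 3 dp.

(8.487, 9.973)

Mean of replicates = 9.3863; sum of squared deviations = 1.0064; SE* = √(1.0064/7) = 0.3792
Margin = 1.96 × 0.3792 = 0.7432
Interval: 9.23 ± 0.7432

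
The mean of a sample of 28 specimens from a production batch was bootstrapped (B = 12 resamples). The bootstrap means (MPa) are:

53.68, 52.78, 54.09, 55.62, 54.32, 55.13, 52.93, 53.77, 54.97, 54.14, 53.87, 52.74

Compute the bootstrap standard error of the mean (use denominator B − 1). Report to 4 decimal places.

SE* = 0.9227

Bootstrap SE is the standard deviation of the 12 replicate means.
Mean of replicates: (53.68 + 52.78 + 54.09 + 55.62 + 54.32 + 55.13 + 52.93 + 53.77 + 54.97 + 54.14 + 53.87 + 52.74) / 12 = 648.04000 / 12 = 54.00333
Sum of squared deviations: (−0.32333)² + (−1.22333)² + (+0.08667)² + (+1.61667)² + (+0.31667)² + (+1.12667)² + (−1.07333)² + (−0.23333)² + (+0.96667)² + (+0.13667)² + (−0.13333)² + (−1.26333)² = 9.36527
Variance = 9.36527 / 11 = 0.85139
SE* = √0.85139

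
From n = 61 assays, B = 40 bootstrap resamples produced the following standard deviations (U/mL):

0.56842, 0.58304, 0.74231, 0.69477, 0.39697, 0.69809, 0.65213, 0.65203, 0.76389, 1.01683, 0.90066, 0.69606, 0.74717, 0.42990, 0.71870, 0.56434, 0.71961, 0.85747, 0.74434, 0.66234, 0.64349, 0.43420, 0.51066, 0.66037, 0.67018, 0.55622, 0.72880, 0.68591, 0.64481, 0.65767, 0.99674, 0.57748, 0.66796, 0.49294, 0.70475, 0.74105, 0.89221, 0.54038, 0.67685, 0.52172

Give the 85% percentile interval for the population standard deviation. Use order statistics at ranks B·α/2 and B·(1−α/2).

(0.43420, 0.89221)

Sorted replicates: 0.39697, 0.42990, 0.43420, 0.49294, 0.51066, 0.52172, 0.54038, 0.55622, 0.56434, 0.56842, 0.57748, 0.58304, 0.64349, 0.64481, 0.65203, 0.65213, 0.65767, 0.66037, 0.66234, 0.66796, 0.67018, 0.67685, 0.68591, 0.69477, 0.69606, 0.69809, 0.70475, 0.71870, 0.71961, 0.72880, 0.74105, 0.74231, 0.74434, 0.74717, 0.76389, 0.85747, 0.89221, 0.90066, 0.99674, 1.01683
α = 0.15; lower rank = 40 × 0.075 = 3; upper rank = 40 × 0.925 = 37.
The 3rd smallest replicate is 0.43420; the 37th is 0.89221.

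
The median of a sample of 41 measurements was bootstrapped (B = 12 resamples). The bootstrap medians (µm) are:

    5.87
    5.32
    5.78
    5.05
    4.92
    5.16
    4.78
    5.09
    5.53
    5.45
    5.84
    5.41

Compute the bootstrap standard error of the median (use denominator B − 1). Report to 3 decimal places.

Bootstrap SE is the standard deviation of the 12 replicate medians.
Mean of replicates: (5.87 + 5.32 + 5.78 + 5.05 + 4.92 + 5.16 + 4.78 + 5.09 + 5.53 + 5.45 + 5.84 + 5.41) / 12 = 64.20000 / 12 = 5.35000
Sum of squared deviations: (+0.52000)² + (−0.03000)² + (+0.43000)² + (−0.30000)² + (−0.43000)² + (−0.19000)² + (−0.57000)² + (−0.26000)² + (+0.18000)² + (+0.10000)² + (+0.49000)² + (+0.06000)² = 1.44580
Variance = 1.44580 / 11 = 0.13144
SE* = √0.13144

SE* = 0.363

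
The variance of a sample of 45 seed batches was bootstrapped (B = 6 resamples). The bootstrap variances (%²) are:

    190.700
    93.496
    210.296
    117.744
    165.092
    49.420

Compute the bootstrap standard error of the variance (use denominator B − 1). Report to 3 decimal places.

SE* = 61.604

Bootstrap SE is the standard deviation of the 6 replicate variances.
Mean of replicates: (190.700 + 93.496 + 210.296 + 117.744 + 165.092 + 49.420) / 6 = 826.7480 / 6 = 137.7913
Sum of squared deviations: (+52.9087)² + (−44.2953)² + (+72.5047)² + (−20.0473)² + (+27.3007)² + (−88.3713)² = 18975.0448
Variance = 18975.0448 / 5 = 3795.0090
SE* = √3795.0090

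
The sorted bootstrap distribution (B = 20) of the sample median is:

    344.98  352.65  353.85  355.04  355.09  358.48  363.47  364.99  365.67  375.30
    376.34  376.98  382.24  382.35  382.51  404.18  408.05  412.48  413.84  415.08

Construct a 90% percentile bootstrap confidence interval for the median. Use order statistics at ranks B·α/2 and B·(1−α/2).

(344.98, 413.84)

α = 0.10; lower rank = 20 × 0.050 = 1; upper rank = 20 × 0.950 = 19.
The 1st smallest replicate is 344.98; the 19th is 413.84.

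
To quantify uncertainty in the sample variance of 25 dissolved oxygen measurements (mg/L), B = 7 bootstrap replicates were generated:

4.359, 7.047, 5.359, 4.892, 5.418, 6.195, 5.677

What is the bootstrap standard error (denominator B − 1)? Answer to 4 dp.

Bootstrap SE is the standard deviation of the 7 replicate variances.
Mean of replicates: (4.359 + 7.047 + 5.359 + 4.892 + 5.418 + 6.195 + 5.677) / 7 = 38.94700 / 7 = 5.56386
Sum of squared deviations: (−1.20486)² + (+1.48314)² + (−0.20486)² + (−0.67186)² + (−0.14586)² + (+0.63114)² + (+0.11314)² = 4.57717
Variance = 4.57717 / 6 = 0.76286
SE* = √0.76286

SE* = 0.8734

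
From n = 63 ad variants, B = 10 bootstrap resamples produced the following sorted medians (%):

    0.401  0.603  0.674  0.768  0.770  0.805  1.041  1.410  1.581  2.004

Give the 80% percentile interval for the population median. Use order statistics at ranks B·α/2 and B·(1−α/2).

α = 0.20; lower rank = 10 × 0.100 = 1; upper rank = 10 × 0.900 = 9.
The 1st smallest replicate is 0.401; the 9th is 1.581.

(0.401, 1.581)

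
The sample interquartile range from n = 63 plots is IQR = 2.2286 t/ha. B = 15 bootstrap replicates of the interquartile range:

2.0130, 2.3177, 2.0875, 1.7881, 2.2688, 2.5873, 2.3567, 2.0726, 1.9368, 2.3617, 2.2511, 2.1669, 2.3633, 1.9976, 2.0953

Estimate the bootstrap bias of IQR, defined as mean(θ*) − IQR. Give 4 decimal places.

mean(θ*) = (2.0130 + 2.3177 + 2.0875 + 1.7881 + 2.2688 + 2.5873 + 2.3567 + 2.0726 + 1.9368 + 2.3617 + 2.2511 + 2.1669 + 2.3633 + 1.9976 + 2.0953) / 15 = 2.17763
bias = 2.17763 − 2.2286

bias = −0.0510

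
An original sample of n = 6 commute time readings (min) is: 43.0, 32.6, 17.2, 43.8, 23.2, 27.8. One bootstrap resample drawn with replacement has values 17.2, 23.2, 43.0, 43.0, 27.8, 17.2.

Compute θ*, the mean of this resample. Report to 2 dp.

θ* = 28.57

Mean = (17.2 + 23.2 + 43.0 + 43.0 + 27.8 + 17.2) / 6 = 171.40 / 6 = 28.57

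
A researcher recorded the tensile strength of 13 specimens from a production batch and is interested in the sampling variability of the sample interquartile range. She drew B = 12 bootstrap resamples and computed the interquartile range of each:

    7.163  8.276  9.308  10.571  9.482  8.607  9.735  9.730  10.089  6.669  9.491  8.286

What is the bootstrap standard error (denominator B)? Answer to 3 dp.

SE* = 1.128

Bootstrap SE is the standard deviation of the 12 replicate interquartile ranges.
Mean of replicates: (7.163 + 8.276 + 9.308 + 10.571 + 9.482 + 8.607 + 9.735 + 9.730 + 10.089 + 6.669 + 9.491 + 8.286) / 12 = 107.4070 / 12 = 8.9506
Sum of squared deviations: (−1.7876)² + (−0.6746)² + (+0.3574)² + (+1.6204)² + (+0.5314)² + (−0.3436)² + (+0.7844)² + (+0.7794)² + (+1.1384)² + (−2.2816)² + (+0.5404)² + (−0.6646)² = 15.2626
Variance = 15.2626 / 12 = 1.2719
SE* = √1.2719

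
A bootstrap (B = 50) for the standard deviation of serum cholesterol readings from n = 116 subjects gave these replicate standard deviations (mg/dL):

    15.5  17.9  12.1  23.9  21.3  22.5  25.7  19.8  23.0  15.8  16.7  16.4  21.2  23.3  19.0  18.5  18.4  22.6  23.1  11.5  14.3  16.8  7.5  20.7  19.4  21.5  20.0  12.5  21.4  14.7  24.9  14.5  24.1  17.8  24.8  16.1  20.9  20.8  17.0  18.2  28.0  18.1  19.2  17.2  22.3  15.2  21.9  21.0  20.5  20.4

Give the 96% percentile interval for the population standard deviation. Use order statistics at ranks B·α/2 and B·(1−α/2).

(7.5, 25.7)

Sorted replicates: 7.5, 11.5, 12.1, 12.5, 14.3, 14.5, 14.7, 15.2, 15.5, 15.8, 16.1, 16.4, 16.7, 16.8, 17.0, 17.2, 17.8, 17.9, 18.1, 18.2, 18.4, 18.5, 19.0, 19.2, 19.4, 19.8, 20.0, 20.4, 20.5, 20.7, 20.8, 20.9, 21.0, 21.2, 21.3, 21.4, 21.5, 21.9, 22.3, 22.5, 22.6, 23.0, 23.1, 23.3, 23.9, 24.1, 24.8, 24.9, 25.7, 28.0
α = 0.04; lower rank = 50 × 0.020 = 1; upper rank = 50 × 0.980 = 49.
The 1st smallest replicate is 7.5; the 49th is 25.7.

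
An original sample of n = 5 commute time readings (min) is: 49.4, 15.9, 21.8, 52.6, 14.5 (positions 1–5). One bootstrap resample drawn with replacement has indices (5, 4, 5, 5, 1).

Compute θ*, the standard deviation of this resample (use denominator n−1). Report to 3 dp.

θ* = 20.024

Resample values: 14.5, 52.6, 14.5, 14.5, 49.4.
Mean = 29.1000; sum of squared deviations = 1603.8200
s² = 1603.8200 / 4 = 400.9550
s = √400.9550 = 20.024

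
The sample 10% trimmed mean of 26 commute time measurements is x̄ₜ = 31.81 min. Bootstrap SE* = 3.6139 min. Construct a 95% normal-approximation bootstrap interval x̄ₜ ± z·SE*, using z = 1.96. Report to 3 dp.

Margin = 1.96 × 3.6139 = 7.0832
Interval: 31.81 ± 7.0832

(24.727, 38.893)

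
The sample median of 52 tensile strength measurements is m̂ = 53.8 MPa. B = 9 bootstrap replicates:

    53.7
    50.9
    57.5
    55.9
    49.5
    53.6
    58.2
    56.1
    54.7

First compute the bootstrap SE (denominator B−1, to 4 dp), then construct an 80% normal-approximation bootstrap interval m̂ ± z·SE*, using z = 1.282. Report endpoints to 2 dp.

(50.10, 57.50)

Mean of replicates = 54.4556; sum of squared deviations = 66.6422; SE* = √(66.6422/8) = 2.8862
Margin = 1.282 × 2.8862 = 3.700
Interval: 53.8 ± 3.700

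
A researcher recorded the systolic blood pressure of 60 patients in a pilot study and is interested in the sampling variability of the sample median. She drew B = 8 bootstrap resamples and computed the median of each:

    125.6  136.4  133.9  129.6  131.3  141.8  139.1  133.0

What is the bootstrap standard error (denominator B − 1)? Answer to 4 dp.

SE* = 5.2184

Bootstrap SE is the standard deviation of the 8 replicate medians.
Mean of replicates: (125.6 + 136.4 + 133.9 + 129.6 + 131.3 + 141.8 + 139.1 + 133.0) / 8 = 1070.70000 / 8 = 133.83750
Sum of squared deviations: (−8.23750)² + (+2.56250)² + (+0.06250)² + (−4.23750)² + (−2.53750)² + (+7.96250)² + (+5.26250)² + (−0.83750)² = 190.61875
Variance = 190.61875 / 7 = 27.23125
SE* = √27.23125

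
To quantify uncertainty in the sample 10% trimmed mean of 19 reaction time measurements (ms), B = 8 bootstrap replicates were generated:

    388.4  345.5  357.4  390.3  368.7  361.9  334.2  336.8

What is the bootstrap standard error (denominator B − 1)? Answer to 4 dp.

SE* = 21.4595

Bootstrap SE is the standard deviation of the 8 replicate 10% trimmed means.
Mean of replicates: (388.4 + 345.5 + 357.4 + 390.3 + 368.7 + 361.9 + 334.2 + 336.8) / 8 = 2883.20000 / 8 = 360.40000
Sum of squared deviations: (+28.00000)² + (−14.90000)² + (−3.00000)² + (+29.90000)² + (+8.30000)² + (+1.50000)² + (−26.20000)² + (−23.60000)² = 3223.56000
Variance = 3223.56000 / 7 = 460.50857
SE* = √460.50857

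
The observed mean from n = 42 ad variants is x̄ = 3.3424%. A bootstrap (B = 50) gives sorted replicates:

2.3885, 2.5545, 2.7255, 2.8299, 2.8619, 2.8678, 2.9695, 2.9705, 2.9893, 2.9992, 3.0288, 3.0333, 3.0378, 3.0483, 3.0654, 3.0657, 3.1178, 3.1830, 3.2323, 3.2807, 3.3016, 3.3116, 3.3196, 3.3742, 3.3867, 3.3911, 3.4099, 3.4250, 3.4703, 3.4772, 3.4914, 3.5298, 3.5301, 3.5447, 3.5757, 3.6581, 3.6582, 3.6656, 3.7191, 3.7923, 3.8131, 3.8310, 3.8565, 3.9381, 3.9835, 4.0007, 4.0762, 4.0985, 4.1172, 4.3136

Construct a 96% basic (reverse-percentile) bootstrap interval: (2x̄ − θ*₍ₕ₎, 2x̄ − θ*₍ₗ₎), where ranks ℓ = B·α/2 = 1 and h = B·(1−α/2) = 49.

Percentile endpoints at ranks 1 and 49: θ*₍1₎ = 2.3885, θ*₍49₎ = 4.1172.
Basic interval reflects these around x̄:
  lower = 2 × 3.3424 − 4.1172 = 2.5676
  upper = 2 × 3.3424 − 2.3885 = 4.2963

(2.5676, 4.2963)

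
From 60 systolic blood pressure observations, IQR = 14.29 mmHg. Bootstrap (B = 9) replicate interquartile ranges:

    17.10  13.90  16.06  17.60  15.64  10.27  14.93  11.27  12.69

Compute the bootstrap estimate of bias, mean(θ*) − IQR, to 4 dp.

mean(θ*) = (17.10 + 13.90 + 16.06 + 17.60 + 15.64 + 10.27 + 14.93 + 11.27 + 12.69) / 9 = 14.38444
bias = 14.38444 − 14.29

bias = +0.0944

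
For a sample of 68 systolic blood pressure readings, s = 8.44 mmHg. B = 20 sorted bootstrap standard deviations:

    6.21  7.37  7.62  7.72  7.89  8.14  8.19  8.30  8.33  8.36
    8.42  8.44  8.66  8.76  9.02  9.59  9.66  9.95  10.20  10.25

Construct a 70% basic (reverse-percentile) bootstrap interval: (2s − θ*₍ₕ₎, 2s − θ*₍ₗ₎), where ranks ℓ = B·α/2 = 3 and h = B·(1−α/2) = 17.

Percentile endpoints at ranks 3 and 17: θ*₍3₎ = 7.62, θ*₍17₎ = 9.66.
Basic interval reflects these around s:
  lower = 2 × 8.44 − 9.66 = 7.22
  upper = 2 × 8.44 − 7.62 = 9.26

(7.22, 9.26)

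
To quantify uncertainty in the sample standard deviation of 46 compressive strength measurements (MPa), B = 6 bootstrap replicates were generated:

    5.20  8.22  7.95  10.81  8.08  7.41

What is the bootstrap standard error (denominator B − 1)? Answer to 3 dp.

Bootstrap SE is the standard deviation of the 6 replicate standard deviations.
Mean of replicates: (5.20 + 8.22 + 7.95 + 10.81 + 8.08 + 7.41) / 6 = 47.6700 / 6 = 7.9450
Sum of squared deviations: (−2.7450)² + (+0.2750)² + (+0.0050)² + (+2.8650)² + (+0.1350)² + (−0.5350)² = 16.1234
Variance = 16.1234 / 5 = 3.2247
SE* = √3.2247

SE* = 1.796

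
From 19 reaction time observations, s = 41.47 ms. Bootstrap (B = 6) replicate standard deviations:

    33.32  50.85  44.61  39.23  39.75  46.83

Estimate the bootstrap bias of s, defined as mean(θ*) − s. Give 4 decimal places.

bias = +0.9617

mean(θ*) = (33.32 + 50.85 + 44.61 + 39.23 + 39.75 + 46.83) / 6 = 42.43167
bias = 42.43167 − 41.47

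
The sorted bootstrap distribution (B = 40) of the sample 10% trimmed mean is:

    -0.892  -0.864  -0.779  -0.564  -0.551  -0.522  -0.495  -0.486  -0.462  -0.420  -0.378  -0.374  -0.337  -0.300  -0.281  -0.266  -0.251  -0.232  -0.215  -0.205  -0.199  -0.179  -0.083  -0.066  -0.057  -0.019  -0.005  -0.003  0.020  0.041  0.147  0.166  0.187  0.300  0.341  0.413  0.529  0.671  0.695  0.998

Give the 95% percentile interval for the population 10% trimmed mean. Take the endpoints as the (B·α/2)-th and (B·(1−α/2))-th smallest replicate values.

(-0.892, 0.695)

α = 0.05; lower rank = 40 × 0.025 = 1; upper rank = 40 × 0.975 = 39.
The 1st smallest replicate is -0.892; the 39th is 0.695.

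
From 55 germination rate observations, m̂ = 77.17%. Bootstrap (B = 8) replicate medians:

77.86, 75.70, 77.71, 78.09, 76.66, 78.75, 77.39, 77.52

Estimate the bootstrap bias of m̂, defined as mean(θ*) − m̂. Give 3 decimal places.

mean(θ*) = (77.86 + 75.70 + 77.71 + 78.09 + 76.66 + 78.75 + 77.39 + 77.52) / 8 = 77.4600
bias = 77.4600 − 77.17

bias = +0.290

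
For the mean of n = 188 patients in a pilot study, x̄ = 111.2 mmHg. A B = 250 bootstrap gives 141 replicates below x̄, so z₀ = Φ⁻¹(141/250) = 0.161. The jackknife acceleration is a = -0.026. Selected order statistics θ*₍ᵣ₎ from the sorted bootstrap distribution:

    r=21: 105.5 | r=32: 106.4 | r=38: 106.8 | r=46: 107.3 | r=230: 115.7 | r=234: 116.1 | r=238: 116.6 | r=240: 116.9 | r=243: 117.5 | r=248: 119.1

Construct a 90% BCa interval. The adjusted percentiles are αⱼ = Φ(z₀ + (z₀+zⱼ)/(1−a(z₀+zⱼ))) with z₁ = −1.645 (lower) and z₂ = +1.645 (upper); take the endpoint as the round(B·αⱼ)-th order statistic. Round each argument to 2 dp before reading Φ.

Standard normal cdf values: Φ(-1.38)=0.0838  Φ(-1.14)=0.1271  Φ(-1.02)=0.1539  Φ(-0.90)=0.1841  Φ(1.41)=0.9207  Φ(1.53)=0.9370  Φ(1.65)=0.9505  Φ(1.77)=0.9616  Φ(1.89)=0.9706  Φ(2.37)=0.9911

(105.5, 117.5)

Lower: z₀ + z₁ = 0.161 + (-1.645) = -1.484; 1 − a(z₀+z₁) = 1 − (-0.026)(-1.484) = 0.9614; argument = 0.161 + (-1.484)/0.9614 = -1.3826 → -1.38.
α₁ = Φ(-1.38) = 0.0838; rank = round(250 × 0.0838) = 21; θ*₍21₎ = 105.5.
Upper: z₀ + z₂ = 1.806; 1 − a(z₀+z₂) = 1.0470; argument = 1.8860 → 1.89; α₂ = 0.9706; rank = 243; θ*₍243₎ = 117.5.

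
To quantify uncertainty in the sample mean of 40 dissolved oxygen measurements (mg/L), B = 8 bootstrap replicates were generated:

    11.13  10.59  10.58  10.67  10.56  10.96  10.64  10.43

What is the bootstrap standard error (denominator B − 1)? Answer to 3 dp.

Bootstrap SE is the standard deviation of the 8 replicate means.
Mean of replicates: (11.13 + 10.59 + 10.58 + 10.67 + 10.56 + 10.96 + 10.64 + 10.43) / 8 = 85.5600 / 8 = 10.6950
Sum of squared deviations: (+0.4350)² + (−0.1050)² + (−0.1150)² + (−0.0250)² + (−0.1350)² + (+0.2650)² + (−0.0550)² + (−0.2650)² = 0.3758
Variance = 0.3758 / 7 = 0.0537
SE* = √0.0537

SE* = 0.232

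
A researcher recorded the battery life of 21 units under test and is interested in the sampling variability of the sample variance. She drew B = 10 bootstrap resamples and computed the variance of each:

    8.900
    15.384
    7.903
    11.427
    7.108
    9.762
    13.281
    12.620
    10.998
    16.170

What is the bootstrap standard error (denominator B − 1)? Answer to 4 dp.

SE* = 3.0437

Bootstrap SE is the standard deviation of the 10 replicate variances.
Mean of replicates: (8.900 + 15.384 + 7.903 + 11.427 + 7.108 + 9.762 + 13.281 + 12.620 + 10.998 + 16.170) / 10 = 113.55300 / 10 = 11.35530
Sum of squared deviations: (−2.45530)² + (+4.02870)² + (−3.45230)² + (+0.07170)² + (−4.24730)² + (−1.59330)² + (+1.92570)² + (+1.26470)² + (−0.35730)² + (+4.81470)² = 83.37739
Variance = 83.37739 / 9 = 9.26415
SE* = √9.26415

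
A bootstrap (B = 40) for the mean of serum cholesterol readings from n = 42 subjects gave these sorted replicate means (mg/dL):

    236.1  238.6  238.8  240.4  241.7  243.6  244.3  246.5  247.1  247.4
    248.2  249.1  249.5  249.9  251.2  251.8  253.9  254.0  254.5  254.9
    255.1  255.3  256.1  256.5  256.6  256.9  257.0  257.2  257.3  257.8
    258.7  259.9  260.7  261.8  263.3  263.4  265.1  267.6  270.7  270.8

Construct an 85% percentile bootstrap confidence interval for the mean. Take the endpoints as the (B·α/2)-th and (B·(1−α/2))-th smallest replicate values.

α = 0.15; lower rank = 40 × 0.075 = 3; upper rank = 40 × 0.925 = 37.
The 3rd smallest replicate is 238.8; the 37th is 265.1.

(238.8, 265.1)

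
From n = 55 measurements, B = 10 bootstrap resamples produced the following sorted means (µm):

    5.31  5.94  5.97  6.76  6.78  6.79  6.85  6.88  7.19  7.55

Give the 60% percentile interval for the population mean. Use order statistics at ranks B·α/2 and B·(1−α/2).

(5.94, 6.88)

α = 0.40; lower rank = 10 × 0.200 = 2; upper rank = 10 × 0.800 = 8.
The 2nd smallest replicate is 5.94; the 8th is 6.88.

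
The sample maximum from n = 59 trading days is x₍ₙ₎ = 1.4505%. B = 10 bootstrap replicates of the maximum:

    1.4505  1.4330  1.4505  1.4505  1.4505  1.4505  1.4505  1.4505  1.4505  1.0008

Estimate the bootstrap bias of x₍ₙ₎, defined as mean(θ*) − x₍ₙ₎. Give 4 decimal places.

bias = −0.0467

mean(θ*) = (1.4505 + 1.4330 + 1.4505 + 1.4505 + 1.4505 + 1.4505 + 1.4505 + 1.4505 + 1.4505 + 1.0008) / 10 = 1.40378
bias = 1.40378 − 1.4505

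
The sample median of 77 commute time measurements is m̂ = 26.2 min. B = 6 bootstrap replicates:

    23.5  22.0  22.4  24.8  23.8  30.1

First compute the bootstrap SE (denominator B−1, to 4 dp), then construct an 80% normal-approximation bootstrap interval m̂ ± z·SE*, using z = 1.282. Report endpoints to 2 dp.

Mean of replicates = 24.4333; sum of squared deviations = 43.5733; SE* = √(43.5733/5) = 2.9521
Margin = 1.282 × 2.9521 = 3.785
Interval: 26.2 ± 3.785

(22.42, 29.98)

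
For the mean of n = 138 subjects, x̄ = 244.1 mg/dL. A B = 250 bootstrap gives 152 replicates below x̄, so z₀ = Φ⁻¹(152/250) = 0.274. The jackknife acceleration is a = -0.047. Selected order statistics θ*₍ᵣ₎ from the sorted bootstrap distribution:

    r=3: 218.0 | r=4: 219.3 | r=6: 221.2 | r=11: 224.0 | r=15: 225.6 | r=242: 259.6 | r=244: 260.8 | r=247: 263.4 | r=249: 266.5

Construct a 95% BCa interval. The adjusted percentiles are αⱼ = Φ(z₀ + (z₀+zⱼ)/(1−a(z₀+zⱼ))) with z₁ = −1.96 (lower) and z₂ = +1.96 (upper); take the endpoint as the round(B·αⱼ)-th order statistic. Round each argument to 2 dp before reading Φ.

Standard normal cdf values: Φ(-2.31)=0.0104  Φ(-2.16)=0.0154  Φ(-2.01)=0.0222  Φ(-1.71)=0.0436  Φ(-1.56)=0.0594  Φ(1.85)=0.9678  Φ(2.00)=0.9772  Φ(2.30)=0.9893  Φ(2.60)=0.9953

(225.6, 263.4)

Lower: z₀ + z₁ = 0.274 + (-1.960) = -1.686; 1 − a(z₀+z₁) = 1 − (-0.047)(-1.686) = 0.9208; argument = 0.274 + (-1.686)/0.9208 = -1.5571 → -1.56.
α₁ = Φ(-1.56) = 0.0594; rank = round(250 × 0.0594) = 15; θ*₍15₎ = 225.6.
Upper: z₀ + z₂ = 2.234; 1 − a(z₀+z₂) = 1.1050; argument = 2.2957 → 2.30; α₂ = 0.9893; rank = 247; θ*₍247₎ = 263.4.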